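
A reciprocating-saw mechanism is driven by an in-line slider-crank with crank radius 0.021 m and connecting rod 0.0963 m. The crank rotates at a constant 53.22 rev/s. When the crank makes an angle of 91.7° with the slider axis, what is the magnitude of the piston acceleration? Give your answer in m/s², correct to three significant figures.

ω = 2π·53.2 = 334.4 rad/s
x(θ) = r cosθ + √(L² − r² sin²θ); with ω constant, a = ω²·d²x/dθ².
d²x/dθ² = −r cosθ − r²(cos2θ)/√u − r⁴ sin²2θ/(4u^{3/2}),  u = L² − r² sin²θ = 0.00883308 m².
Substituting r = 0.021 m, L = 0.0963 m, θ = 91.7°: d²x/dθ² = +0.0053068 m.
a = ω²·d²x/dθ² = (334.4)²·(+0.0053068) = +593.39 m/s²;  |a| = 593.39 m/s².

593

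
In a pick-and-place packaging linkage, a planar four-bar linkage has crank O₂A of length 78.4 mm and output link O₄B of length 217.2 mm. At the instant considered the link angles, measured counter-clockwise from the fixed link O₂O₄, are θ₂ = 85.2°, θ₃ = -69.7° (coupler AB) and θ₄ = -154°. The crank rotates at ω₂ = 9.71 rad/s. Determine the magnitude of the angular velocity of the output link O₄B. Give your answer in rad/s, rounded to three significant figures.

1.49

ω₂ = 9.71 rad/s
Differentiating the loop-closure r₂e^{iθ₂}+r₃e^{iθ₃}=r₁+r₄e^{iθ₄} gives r₂ω₂e^{iθ₂}+r₃ω₃e^{iθ₃}=r₄ω₄e^{iθ₄}.
Eliminating the other unknown: ω₄ = r₂ω₂ sin(θ₂−θ₃) / [r₄ sin(θ₄−θ₃)].
Numerator sine = +0.42420; denominator sine = -0.99506.
Result = 0.0784·9.71·(+0.42420) / (0.2172·(-0.99506)) = -1.4942 rad/s; magnitude 1.4942 rad/s.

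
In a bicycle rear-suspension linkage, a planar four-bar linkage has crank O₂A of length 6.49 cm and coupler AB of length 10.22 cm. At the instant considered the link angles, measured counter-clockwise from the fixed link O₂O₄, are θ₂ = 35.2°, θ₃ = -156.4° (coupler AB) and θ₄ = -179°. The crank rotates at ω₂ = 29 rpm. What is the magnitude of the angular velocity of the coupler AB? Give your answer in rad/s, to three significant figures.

ω₂ = 3.037 rad/s (from 29 rpm).
Differentiating the loop-closure r₂e^{iθ₂}+r₃e^{iθ₃}=r₁+r₄e^{iθ₄} gives r₂ω₂e^{iθ₂}+r₃ω₃e^{iθ₃}=r₄ω₄e^{iθ₄}.
Eliminating the other unknown: ω₃ = r₂ω₂ sin(θ₄−θ₂) / [r₃ sin(θ₃−θ₄)].
Numerator sine = +0.56208; denominator sine = +0.38430.
Result = 0.0649·3.037·(+0.56208) / (0.1022·(+0.38430)) = +2.8207 rad/s; magnitude 2.8207 rad/s.

2.82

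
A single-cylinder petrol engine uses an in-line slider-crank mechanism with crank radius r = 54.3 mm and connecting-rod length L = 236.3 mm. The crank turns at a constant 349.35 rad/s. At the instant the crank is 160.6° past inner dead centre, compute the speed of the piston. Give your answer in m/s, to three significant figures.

ω = 349.4 rad/s
For an in-line slider-crank, x = r cosθ + √(L² − r² sin²θ), so v = −rω sinθ·[1 + r cosθ/√(L² − r² sin²θ)].
With r = 0.0543 m, L = 0.2363 m, θ = 160.6°: √(L² − r² sin²θ) = 0.23561 m.
v = −0.0543·349.4·0.33216·[1 + 0.0543·-0.94322/0.23561] = -4.9313 m/s.
|v| = 4.9313 m/s.

4.93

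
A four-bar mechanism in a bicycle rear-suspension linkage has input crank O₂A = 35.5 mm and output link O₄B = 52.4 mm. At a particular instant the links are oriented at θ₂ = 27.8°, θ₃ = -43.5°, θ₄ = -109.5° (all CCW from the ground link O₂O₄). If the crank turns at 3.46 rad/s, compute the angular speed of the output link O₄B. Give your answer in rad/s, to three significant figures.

ω₂ = 3.46 rad/s
Differentiating the loop-closure r₂e^{iθ₂}+r₃e^{iθ₃}=r₁+r₄e^{iθ₄} gives r₂ω₂e^{iθ₂}+r₃ω₃e^{iθ₃}=r₄ω₄e^{iθ₄}.
Eliminating the other unknown: ω₄ = r₂ω₂ sin(θ₂−θ₃) / [r₄ sin(θ₄−θ₃)].
Numerator sine = +0.94721; denominator sine = -0.91355.
Result = 0.0355·3.46·(+0.94721) / (0.0524·(-0.91355)) = -2.4305 rad/s; magnitude 2.4305 rad/s.

2.43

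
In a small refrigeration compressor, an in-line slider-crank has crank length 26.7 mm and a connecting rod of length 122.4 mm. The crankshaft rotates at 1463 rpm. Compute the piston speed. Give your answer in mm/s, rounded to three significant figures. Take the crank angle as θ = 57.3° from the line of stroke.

3850

ω = 2π·1463/60 = 153.2 rad/s
For an in-line slider-crank, x = r cosθ + √(L² − r² sin²θ), so v = −rω sinθ·[1 + r cosθ/√(L² − r² sin²θ)].
With r = 0.0267 m, L = 0.1224 m, θ = 57.3°: √(L² − r² sin²θ) = 0.12032 m.
v = −0.0267·153.2·0.84151·[1 + 0.0267·0.54024/0.12032] = -3.8549 m/s.
|v| = 3.8549 m/s = 3854.9 mm/s.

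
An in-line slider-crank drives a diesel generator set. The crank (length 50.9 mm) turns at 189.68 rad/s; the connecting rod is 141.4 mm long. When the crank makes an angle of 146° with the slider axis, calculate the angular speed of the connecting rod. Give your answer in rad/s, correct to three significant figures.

ω = 189.7 rad/s
The rod makes angle φ with the slider axis where L sinφ = r sinθ; differentiating, L cosφ·φ̇ = r ω cosθ.
L cosφ = √(L² − r² sin²θ) = 0.13851 m.
|ω_rod| = r ω |cosθ| / √(L² − r² sin²θ) = 0.0509·189.7·0.82904/0.13851 = 57.789 rad/s.

57.8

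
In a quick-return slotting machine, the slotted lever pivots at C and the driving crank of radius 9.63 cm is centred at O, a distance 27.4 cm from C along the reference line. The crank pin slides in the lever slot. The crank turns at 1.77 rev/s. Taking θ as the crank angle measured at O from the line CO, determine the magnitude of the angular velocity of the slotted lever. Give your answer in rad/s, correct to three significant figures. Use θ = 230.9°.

1.60

ω = 11.12 rad/s (from 1.77 rev/s).
Crank pin A relative to C: A = (d + r cosθ, r sinθ); lever angle φ = atan2(r sinθ, d + r cosθ).
Differentiating tanφ: φ̇ = rω(d cosθ + r)/(d² + r² + 2dr cosθ).
d² + r² + 2dr cosθ = |CA|² = 0.0510674 m²;  d cosθ + r = -0.076505 m.
|ω_lever| = |0.0963·11.12·-0.076505| / 0.0510674 = 1.6045 rad/s.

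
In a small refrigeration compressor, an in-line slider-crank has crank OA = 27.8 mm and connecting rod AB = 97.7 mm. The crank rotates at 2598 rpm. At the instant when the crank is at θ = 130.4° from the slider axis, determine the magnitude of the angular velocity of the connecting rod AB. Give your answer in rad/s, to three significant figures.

51.4

ω = 272.1 rad/s (converted from 2598 rpm).
The rod makes angle φ with the slider axis where L sinφ = r sinθ; differentiating, L cosφ·φ̇ = r ω cosθ.
L cosφ = √(L² − r² sin²θ) = 0.095379 m.
|ω_rod| = r ω |cosθ| / √(L² − r² sin²θ) = 0.0278·272.1·0.64812/0.095379 = 51.395 rad/s.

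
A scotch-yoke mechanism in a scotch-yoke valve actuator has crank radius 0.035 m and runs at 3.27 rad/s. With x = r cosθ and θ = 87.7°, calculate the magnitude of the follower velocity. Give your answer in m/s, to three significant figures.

ω = 3.27 rad/s
x = r cosθ ⇒ ẋ = −rω sinθ.
|v| = rω|sinθ| = 0.035·3.27·|sin 87.7°| = 0.11436 m/s.

0.114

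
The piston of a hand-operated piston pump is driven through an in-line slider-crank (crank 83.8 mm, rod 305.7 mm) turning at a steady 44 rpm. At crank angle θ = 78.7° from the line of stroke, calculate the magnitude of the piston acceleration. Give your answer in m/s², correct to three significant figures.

0.117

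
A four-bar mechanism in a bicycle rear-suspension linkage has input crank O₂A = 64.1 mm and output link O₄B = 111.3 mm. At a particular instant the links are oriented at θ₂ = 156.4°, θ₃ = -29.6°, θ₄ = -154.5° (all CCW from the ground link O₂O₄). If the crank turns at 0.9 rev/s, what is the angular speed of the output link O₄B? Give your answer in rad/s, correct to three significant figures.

0.415

ω₂ = 5.655 rad/s (from 0.9 rev/s).
Differentiating the loop-closure r₂e^{iθ₂}+r₃e^{iθ₃}=r₁+r₄e^{iθ₄} gives r₂ω₂e^{iθ₂}+r₃ω₃e^{iθ₃}=r₄ω₄e^{iθ₄}.
Eliminating the other unknown: ω₄ = r₂ω₂ sin(θ₂−θ₃) / [r₄ sin(θ₄−θ₃)].
Numerator sine = -0.10453; denominator sine = -0.82015.
Result = 0.0641·5.655·(-0.10453) / (0.1113·(-0.82015)) = +0.41507 rad/s; magnitude 0.41507 rad/s.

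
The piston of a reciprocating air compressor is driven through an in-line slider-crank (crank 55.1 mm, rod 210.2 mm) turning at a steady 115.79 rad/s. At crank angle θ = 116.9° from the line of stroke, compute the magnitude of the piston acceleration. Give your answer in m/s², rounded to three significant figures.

ω = 115.8 rad/s
x(θ) = r cosθ + √(L² − r² sin²θ); with ω constant, a = ω²·d²x/dθ².
d²x/dθ² = −r cosθ − r²(cos2θ)/√u − r⁴ sin²2θ/(4u^{3/2}),  u = L² − r² sin²θ = 0.0417695 m².
Substituting r = 0.0551 m, L = 0.2102 m, θ = 116.9°: d²x/dθ² = +0.033527 m.
a = ω²·d²x/dθ² = (115.8)²·(+0.033527) = +449.51 m/s²;  |a| = 449.51 m/s².

450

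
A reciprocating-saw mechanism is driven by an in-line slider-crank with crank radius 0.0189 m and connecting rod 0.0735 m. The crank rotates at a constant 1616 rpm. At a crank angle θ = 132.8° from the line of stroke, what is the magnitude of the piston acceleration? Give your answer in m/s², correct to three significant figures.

376

ω = 2π·1616/60 = 169.2 rad/s
x(θ) = r cosθ + √(L² − r² sin²θ); with ω constant, a = ω²·d²x/dθ².
d²x/dθ² = −r cosθ − r²(cos2θ)/√u − r⁴ sin²2θ/(4u^{3/2}),  u = L² − r² sin²θ = 0.00520994 m².
Substituting r = 0.0189 m, L = 0.0735 m, θ = 132.8°: d²x/dθ² = +0.013137 m.
a = ω²·d²x/dθ² = (169.2)²·(+0.013137) = +376.21 m/s²;  |a| = 376.21 m/s².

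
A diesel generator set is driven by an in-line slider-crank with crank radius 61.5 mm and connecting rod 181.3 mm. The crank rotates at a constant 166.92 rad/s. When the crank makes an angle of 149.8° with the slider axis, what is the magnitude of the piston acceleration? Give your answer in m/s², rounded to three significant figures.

1180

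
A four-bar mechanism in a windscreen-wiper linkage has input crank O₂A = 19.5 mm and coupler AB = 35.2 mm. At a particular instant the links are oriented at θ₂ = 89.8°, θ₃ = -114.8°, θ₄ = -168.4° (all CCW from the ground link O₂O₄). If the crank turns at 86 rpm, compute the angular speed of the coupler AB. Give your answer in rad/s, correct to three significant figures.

6.07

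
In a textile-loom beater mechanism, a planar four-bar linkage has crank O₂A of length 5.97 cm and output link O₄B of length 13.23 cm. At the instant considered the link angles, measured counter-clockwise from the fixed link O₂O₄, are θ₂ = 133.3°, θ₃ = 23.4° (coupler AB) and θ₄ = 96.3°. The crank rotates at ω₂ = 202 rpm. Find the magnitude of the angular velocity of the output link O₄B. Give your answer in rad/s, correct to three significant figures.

ω₂ = 21.15 rad/s (from 202 rpm).
Differentiating the loop-closure r₂e^{iθ₂}+r₃e^{iθ₃}=r₁+r₄e^{iθ₄} gives r₂ω₂e^{iθ₂}+r₃ω₃e^{iθ₃}=r₄ω₄e^{iθ₄}.
Eliminating the other unknown: ω₄ = r₂ω₂ sin(θ₂−θ₃) / [r₄ sin(θ₄−θ₃)].
Numerator sine = +0.94029; denominator sine = +0.95579.
Result = 0.0597·21.15·(+0.94029) / (0.1323·(+0.95579)) = +9.3906 rad/s; magnitude 9.3906 rad/s.

9.39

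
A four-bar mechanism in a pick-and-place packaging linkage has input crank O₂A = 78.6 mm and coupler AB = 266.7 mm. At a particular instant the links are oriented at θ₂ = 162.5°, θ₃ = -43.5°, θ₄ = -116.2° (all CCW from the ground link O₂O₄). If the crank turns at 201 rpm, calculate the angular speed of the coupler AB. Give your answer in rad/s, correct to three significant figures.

ω₂ = 21.05 rad/s (from 201 rpm).
Differentiating the loop-closure r₂e^{iθ₂}+r₃e^{iθ₃}=r₁+r₄e^{iθ₄} gives r₂ω₂e^{iθ₂}+r₃ω₃e^{iθ₃}=r₄ω₄e^{iθ₄}.
Eliminating the other unknown: ω₃ = r₂ω₂ sin(θ₄−θ₂) / [r₃ sin(θ₃−θ₄)].
Numerator sine = +0.98849; denominator sine = +0.95476.
Result = 0.0786·21.05·(+0.98849) / (0.2667·(+0.95476)) = +6.4225 rad/s; magnitude 6.4225 rad/s.

6.42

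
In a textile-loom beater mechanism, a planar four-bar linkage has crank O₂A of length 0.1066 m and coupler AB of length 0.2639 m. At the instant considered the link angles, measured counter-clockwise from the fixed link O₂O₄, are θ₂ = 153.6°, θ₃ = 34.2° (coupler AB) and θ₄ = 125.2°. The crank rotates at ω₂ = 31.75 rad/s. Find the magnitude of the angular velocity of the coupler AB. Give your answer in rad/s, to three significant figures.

ω₂ = 31.75 rad/s
Differentiating the loop-closure r₂e^{iθ₂}+r₃e^{iθ₃}=r₁+r₄e^{iθ₄} gives r₂ω₂e^{iθ₂}+r₃ω₃e^{iθ₃}=r₄ω₄e^{iθ₄}.
Eliminating the other unknown: ω₃ = r₂ω₂ sin(θ₄−θ₂) / [r₃ sin(θ₃−θ₄)].
Numerator sine = -0.47562; denominator sine = -0.99985.
Result = 0.1066·31.75·(-0.47562) / (0.2639·(-0.99985)) = +6.1009 rad/s; magnitude 6.1009 rad/s.

6.10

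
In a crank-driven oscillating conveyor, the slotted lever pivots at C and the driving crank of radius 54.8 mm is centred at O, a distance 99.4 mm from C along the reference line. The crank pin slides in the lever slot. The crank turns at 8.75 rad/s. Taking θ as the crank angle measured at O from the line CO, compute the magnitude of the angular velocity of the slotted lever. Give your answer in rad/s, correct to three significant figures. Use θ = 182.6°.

ω = 8.75 rad/s
Crank pin A relative to C: A = (d + r cosθ, r sinθ); lever angle φ = atan2(r sinθ, d + r cosθ).
Differentiating tanφ: φ̇ = rω(d cosθ + r)/(d² + r² + 2dr cosθ).
d² + r² + 2dr cosθ = |CA|² = 0.00200037 m²;  d cosθ + r = -0.044498 m.
|ω_lever| = |0.0548·8.75·-0.044498| / 0.00200037 = 10.666 rad/s.

10.7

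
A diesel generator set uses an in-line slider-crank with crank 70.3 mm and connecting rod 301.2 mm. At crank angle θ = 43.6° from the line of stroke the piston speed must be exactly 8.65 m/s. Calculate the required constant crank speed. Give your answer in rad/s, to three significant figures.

152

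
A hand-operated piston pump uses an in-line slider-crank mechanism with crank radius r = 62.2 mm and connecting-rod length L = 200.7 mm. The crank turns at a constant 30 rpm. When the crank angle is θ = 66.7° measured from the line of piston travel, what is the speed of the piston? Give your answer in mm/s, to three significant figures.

202

ω = 2π·30/60 = 3.142 rad/s
For an in-line slider-crank, x = r cosθ + √(L² − r² sin²θ), so v = −rω sinθ·[1 + r cosθ/√(L² − r² sin²θ)].
With r = 0.0622 m, L = 0.2007 m, θ = 66.7°: √(L² − r² sin²θ) = 0.1924 m.
v = −0.0622·3.142·0.91845·[1 + 0.0622·0.39555/0.1924] = -0.20242 m/s.
|v| = 0.20242 m/s = 202.42 mm/s.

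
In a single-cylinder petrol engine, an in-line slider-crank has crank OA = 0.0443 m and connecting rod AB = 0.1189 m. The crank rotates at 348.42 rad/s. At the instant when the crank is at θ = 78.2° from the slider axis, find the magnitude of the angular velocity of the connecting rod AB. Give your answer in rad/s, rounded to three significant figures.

ω = 348.4 rad/s
The rod makes angle φ with the slider axis where L sinφ = r sinθ; differentiating, L cosφ·φ̇ = r ω cosθ.
L cosφ = √(L² − r² sin²θ) = 0.11071 m.
|ω_rod| = r ω |cosθ| / √(L² − r² sin²θ) = 0.0443·348.4·0.20450/0.11071 = 28.51 rad/s.

28.5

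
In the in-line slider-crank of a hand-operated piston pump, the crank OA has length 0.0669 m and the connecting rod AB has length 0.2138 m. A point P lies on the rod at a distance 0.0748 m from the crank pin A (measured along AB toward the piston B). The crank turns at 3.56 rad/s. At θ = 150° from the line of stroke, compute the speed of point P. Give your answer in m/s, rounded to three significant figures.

0.172

ω = 3.56 rad/s.  Crank-pin speed |V_A| = rω = 0.23816 m/s, perpendicular to OA.
Rod angle: sinφ = −(r/L) sinθ ⇒ φ = -9.001°; ω_rod = −rω cosθ/√(L²−r²sin²θ) = +0.97674 rad/s.
V_P = V_A + ω_rod × AP, with AP = 0.0748 m along the rod.
Components: V_Px = −rω sinθ − a·ω_rod·sinφ = -0.10765 m/s;  V_Py = rω cosθ + a·ω_rod·cosφ = -0.1341 m/s.
|V_P| = √(V_Px² + V_Py²) = 0.17196 m/s.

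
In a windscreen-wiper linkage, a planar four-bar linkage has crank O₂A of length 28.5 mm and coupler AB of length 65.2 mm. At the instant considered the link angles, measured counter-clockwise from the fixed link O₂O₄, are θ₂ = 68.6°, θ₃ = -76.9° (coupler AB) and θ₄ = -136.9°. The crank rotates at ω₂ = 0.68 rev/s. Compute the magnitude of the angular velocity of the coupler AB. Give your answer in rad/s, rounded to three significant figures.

0.928

ω₂ = 4.273 rad/s (from 0.68 rev/s).
Differentiating the loop-closure r₂e^{iθ₂}+r₃e^{iθ₃}=r₁+r₄e^{iθ₄} gives r₂ω₂e^{iθ₂}+r₃ω₃e^{iθ₃}=r₄ω₄e^{iθ₄}.
Eliminating the other unknown: ω₃ = r₂ω₂ sin(θ₄−θ₂) / [r₃ sin(θ₃−θ₄)].
Numerator sine = +0.43051; denominator sine = +0.86603.
Result = 0.0285·4.273·(+0.43051) / (0.0652·(+0.86603)) = +0.92841 rad/s; magnitude 0.92841 rad/s.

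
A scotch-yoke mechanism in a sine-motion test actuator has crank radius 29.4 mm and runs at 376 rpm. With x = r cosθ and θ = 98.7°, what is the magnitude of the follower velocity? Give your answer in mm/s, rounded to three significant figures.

ω = 39.37 rad/s (from 376 rpm).
x = r cosθ ⇒ ẋ = −rω sinθ.
|v| = rω|sinθ| = 0.0294·39.37·|sin 98.7°| = 1.1443 m/s = 1144.3 mm/s.

1140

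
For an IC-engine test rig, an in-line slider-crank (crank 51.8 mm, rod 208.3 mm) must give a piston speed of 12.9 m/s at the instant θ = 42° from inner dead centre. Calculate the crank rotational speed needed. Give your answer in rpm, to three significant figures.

For an in-line slider-crank, |v_piston| = rω|sinθ|·[1 + r cosθ/√(L² − r² sin²θ)].
With r = 0.0518 m, L = 0.2083 m, θ = 42°: the bracketed kinematic factor |dx/dθ| = 0.041157 m.
ω = v/|dx/dθ| = 12.9/0.041157 = 313.43 rad/s.
N = 60ω/(2π) = 2993.1 rpm.

2990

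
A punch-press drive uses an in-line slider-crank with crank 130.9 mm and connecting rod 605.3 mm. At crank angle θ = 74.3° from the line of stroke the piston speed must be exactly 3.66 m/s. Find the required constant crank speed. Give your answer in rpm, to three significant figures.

262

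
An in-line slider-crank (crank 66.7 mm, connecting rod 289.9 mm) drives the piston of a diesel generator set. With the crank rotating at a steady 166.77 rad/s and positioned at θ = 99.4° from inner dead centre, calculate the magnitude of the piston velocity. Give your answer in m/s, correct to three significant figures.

10.6

ω = 166.8 rad/s
For an in-line slider-crank, x = r cosθ + √(L² − r² sin²θ), so v = −rω sinθ·[1 + r cosθ/√(L² − r² sin²θ)].
With r = 0.0667 m, L = 0.2899 m, θ = 99.4°: √(L² − r² sin²θ) = 0.28233 m.
v = −0.0667·166.8·0.98657·[1 + 0.0667·-0.16333/0.28233] = -10.551 m/s.
|v| = 10.551 m/s.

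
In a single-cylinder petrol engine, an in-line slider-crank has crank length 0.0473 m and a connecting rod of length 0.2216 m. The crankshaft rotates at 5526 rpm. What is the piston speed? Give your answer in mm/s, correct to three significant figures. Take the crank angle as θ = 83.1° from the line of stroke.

ω = 2π·5526/60 = 578.7 rad/s
For an in-line slider-crank, x = r cosθ + √(L² − r² sin²θ), so v = −rω sinθ·[1 + r cosθ/√(L² − r² sin²θ)].
With r = 0.0473 m, L = 0.2216 m, θ = 83.1°: √(L² − r² sin²θ) = 0.21657 m.
v = −0.0473·578.7·0.99276·[1 + 0.0473·0.12014/0.21657] = -27.886 m/s.
|v| = 27.886 m/s = 27886 mm/s.

27900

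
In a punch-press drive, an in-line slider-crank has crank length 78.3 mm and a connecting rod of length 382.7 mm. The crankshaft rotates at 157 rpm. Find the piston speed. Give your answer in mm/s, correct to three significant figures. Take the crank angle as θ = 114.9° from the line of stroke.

ω = 2π·157/60 = 16.44 rad/s
For an in-line slider-crank, x = r cosθ + √(L² − r² sin²θ), so v = −rω sinθ·[1 + r cosθ/√(L² − r² sin²θ)].
With r = 0.0783 m, L = 0.3827 m, θ = 114.9°: √(L² − r² sin²θ) = 0.37605 m.
v = −0.0783·16.44·0.90704·[1 + 0.0783·-0.42104/0.37605] = -1.0653 m/s.
|v| = 1.0653 m/s = 1065.3 mm/s.

1070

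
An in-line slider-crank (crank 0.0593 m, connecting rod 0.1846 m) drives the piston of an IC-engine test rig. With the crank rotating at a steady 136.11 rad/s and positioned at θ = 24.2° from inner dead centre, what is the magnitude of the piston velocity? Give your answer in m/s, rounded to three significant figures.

ω = 136.1 rad/s
For an in-line slider-crank, x = r cosθ + √(L² − r² sin²θ), so v = −rω sinθ·[1 + r cosθ/√(L² − r² sin²θ)].
With r = 0.0593 m, L = 0.1846 m, θ = 24.2°: √(L² − r² sin²θ) = 0.18299 m.
v = −0.0593·136.1·0.40992·[1 + 0.0593·0.91212/0.18299] = -4.2866 m/s.
|v| = 4.2866 m/s.

4.29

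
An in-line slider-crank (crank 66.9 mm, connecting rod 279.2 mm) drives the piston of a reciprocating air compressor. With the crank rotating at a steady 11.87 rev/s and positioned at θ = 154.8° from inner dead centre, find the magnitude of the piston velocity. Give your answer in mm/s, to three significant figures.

ω = 2π·11.9 = 74.58 rad/s
For an in-line slider-crank, x = r cosθ + √(L² − r² sin²θ), so v = −rω sinθ·[1 + r cosθ/√(L² − r² sin²θ)].
With r = 0.0669 m, L = 0.2792 m, θ = 154.8°: √(L² − r² sin²θ) = 0.27774 m.
v = −0.0669·74.58·0.42578·[1 + 0.0669·-0.90483/0.27774] = -1.6614 m/s.
|v| = 1.6614 m/s = 1661.4 mm/s.

1660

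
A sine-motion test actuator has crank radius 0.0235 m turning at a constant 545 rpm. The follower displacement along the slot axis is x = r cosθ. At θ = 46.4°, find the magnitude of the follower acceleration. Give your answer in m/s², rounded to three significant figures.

52.8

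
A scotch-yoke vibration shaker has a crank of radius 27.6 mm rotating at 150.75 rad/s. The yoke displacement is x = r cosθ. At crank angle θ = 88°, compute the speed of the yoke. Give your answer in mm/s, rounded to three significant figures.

4160

ω = 150.8 rad/s
x = r cosθ ⇒ ẋ = −rω sinθ.
|v| = rω|sinθ| = 0.0276·150.8·|sin 88°| = 4.1582 m/s = 4158.2 mm/s.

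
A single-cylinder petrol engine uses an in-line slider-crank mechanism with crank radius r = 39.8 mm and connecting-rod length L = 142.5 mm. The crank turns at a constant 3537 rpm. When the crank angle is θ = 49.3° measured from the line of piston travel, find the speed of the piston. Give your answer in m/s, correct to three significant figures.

13.3

ω = 2π·3537/60 = 370.4 rad/s
For an in-line slider-crank, x = r cosθ + √(L² − r² sin²θ), so v = −rω sinθ·[1 + r cosθ/√(L² − r² sin²θ)].
With r = 0.0398 m, L = 0.1425 m, θ = 49.3°: √(L² − r² sin²θ) = 0.13927 m.
v = −0.0398·370.4·0.75813·[1 + 0.0398·0.65210/0.13927] = -13.259 m/s.
|v| = 13.259 m/s.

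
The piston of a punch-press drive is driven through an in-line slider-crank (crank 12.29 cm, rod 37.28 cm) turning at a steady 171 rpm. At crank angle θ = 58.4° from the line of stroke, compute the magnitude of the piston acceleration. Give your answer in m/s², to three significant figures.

14.9

ω = 2π·171/60 = 17.91 rad/s
x(θ) = r cosθ + √(L² − r² sin²θ); with ω constant, a = ω²·d²x/dθ².
d²x/dθ² = −r cosθ − r²(cos2θ)/√u − r⁴ sin²2θ/(4u^{3/2}),  u = L² − r² sin²θ = 0.128023 m².
Substituting r = 0.1229 m, L = 0.3728 m, θ = 58.4°: d²x/dθ² = -0.046356 m.
a = ω²·d²x/dθ² = (17.91)²·(-0.046356) = -14.865 m/s²;  |a| = 14.865 m/s².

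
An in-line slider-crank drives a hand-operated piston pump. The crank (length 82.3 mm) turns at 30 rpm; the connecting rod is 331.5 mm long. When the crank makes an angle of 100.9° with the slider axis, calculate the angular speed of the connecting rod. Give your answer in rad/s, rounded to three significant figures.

0.152

ω = 3.142 rad/s (converted from 30 rpm).
The rod makes angle φ with the slider axis where L sinφ = r sinθ; differentiating, L cosφ·φ̇ = r ω cosθ.
L cosφ = √(L² − r² sin²θ) = 0.3215 m.
|ω_rod| = r ω |cosθ| / √(L² − r² sin²θ) = 0.0823·3.142·0.18910/0.3215 = 0.15207 rad/s.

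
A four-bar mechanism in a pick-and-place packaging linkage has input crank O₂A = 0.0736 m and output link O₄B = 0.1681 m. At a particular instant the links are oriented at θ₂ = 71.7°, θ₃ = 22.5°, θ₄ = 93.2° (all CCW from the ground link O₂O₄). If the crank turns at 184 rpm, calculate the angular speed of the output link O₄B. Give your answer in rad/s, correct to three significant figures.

ω₂ = 19.27 rad/s (from 184 rpm).
Differentiating the loop-closure r₂e^{iθ₂}+r₃e^{iθ₃}=r₁+r₄e^{iθ₄} gives r₂ω₂e^{iθ₂}+r₃ω₃e^{iθ₃}=r₄ω₄e^{iθ₄}.
Eliminating the other unknown: ω₄ = r₂ω₂ sin(θ₂−θ₃) / [r₄ sin(θ₄−θ₃)].
Numerator sine = +0.75700; denominator sine = +0.94380.
Result = 0.0736·19.27·(+0.75700) / (0.1681·(+0.94380)) = +6.7666 rad/s; magnitude 6.7666 rad/s.

6.77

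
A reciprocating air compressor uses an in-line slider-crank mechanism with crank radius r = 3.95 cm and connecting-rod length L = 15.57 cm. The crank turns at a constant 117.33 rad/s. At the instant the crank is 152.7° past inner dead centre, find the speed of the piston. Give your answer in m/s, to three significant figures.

1.64

ω = 117.3 rad/s
For an in-line slider-crank, x = r cosθ + √(L² − r² sin²θ), so v = −rω sinθ·[1 + r cosθ/√(L² − r² sin²θ)].
With r = 0.0395 m, L = 0.1557 m, θ = 152.7°: √(L² − r² sin²θ) = 0.15464 m.
v = −0.0395·117.3·0.45865·[1 + 0.0395·-0.88862/0.15464] = -1.6432 m/s.
|v| = 1.6432 m/s.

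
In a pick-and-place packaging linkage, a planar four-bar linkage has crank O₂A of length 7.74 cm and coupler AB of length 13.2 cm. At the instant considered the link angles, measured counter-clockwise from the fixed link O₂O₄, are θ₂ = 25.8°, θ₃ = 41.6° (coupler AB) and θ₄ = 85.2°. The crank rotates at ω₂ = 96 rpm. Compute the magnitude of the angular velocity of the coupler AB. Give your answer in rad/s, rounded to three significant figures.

ω₂ = 10.05 rad/s (from 96 rpm).
Differentiating the loop-closure r₂e^{iθ₂}+r₃e^{iθ₃}=r₁+r₄e^{iθ₄} gives r₂ω₂e^{iθ₂}+r₃ω₃e^{iθ₃}=r₄ω₄e^{iθ₄}.
Eliminating the other unknown: ω₃ = r₂ω₂ sin(θ₄−θ₂) / [r₃ sin(θ₃−θ₄)].
Numerator sine = +0.86074; denominator sine = -0.68962.
Result = 0.0774·10.05·(+0.86074) / (0.132·(-0.68962)) = -7.3575 rad/s; magnitude 7.3575 rad/s.

7.36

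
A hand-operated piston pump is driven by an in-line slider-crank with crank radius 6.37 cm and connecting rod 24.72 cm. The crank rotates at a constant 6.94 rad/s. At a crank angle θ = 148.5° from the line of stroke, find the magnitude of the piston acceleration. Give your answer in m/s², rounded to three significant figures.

2.24

ω = 6.94 rad/s
x(θ) = r cosθ + √(L² − r² sin²θ); with ω constant, a = ω²·d²x/dθ².
d²x/dθ² = −r cosθ − r²(cos2θ)/√u − r⁴ sin²2θ/(4u^{3/2}),  u = L² − r² sin²θ = 0.0600001 m².
Substituting r = 0.0637 m, L = 0.2472 m, θ = 148.5°: d²x/dθ² = +0.04657 m.
a = ω²·d²x/dθ² = (6.94)²·(+0.04657) = +2.243 m/s²;  |a| = 2.243 m/s².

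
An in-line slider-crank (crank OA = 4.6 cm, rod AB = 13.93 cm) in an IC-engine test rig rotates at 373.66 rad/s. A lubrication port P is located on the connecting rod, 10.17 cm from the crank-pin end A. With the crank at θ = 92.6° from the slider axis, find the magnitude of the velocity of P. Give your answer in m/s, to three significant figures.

ω = 373.7 rad/s.  Crank-pin speed |V_A| = rω = 17.188 m/s, perpendicular to OA.
Rod angle: sinφ = −(r/L) sinθ ⇒ φ = -19.262°; ω_rod = −rω cosθ/√(L²−r²sin²θ) = +5.9293 rad/s.
V_P = V_A + ω_rod × AP, with AP = 0.1017 m along the rod.
Components: V_Px = −rω sinθ − a·ω_rod·sinφ = -16.972 m/s;  V_Py = rω cosθ + a·ω_rod·cosφ = -0.21046 m/s.
|V_P| = √(V_Px² + V_Py²) = 16.973 m/s.

17.0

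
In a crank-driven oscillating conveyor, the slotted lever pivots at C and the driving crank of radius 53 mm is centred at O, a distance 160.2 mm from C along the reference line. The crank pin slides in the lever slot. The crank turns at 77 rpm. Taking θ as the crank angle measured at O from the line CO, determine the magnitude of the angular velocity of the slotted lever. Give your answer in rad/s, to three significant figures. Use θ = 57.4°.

1.58

ω = 8.063 rad/s (from 77 rpm).
Crank pin A relative to C: A = (d + r cosθ, r sinθ); lever angle φ = atan2(r sinθ, d + r cosθ).
Differentiating tanφ: φ̇ = rω(d cosθ + r)/(d² + r² + 2dr cosθ).
d² + r² + 2dr cosθ = |CA|² = 0.037622 m²;  d cosθ + r = +0.13931 m.
|ω_lever| = |0.053·8.063·+0.13931| / 0.037622 = 1.5825 rad/s.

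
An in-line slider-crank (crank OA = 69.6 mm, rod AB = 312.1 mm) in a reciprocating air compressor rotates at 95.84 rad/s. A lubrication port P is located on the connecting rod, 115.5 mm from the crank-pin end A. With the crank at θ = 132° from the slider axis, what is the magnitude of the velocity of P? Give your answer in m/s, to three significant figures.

5.46

ω = 95.84 rad/s.  Crank-pin speed |V_A| = rω = 6.6705 m/s, perpendicular to OA.
Rod angle: sinφ = −(r/L) sinθ ⇒ φ = -9.539°; ω_rod = −rω cosθ/√(L²−r²sin²θ) = +14.502 rad/s.
V_P = V_A + ω_rod × AP, with AP = 0.1155 m along the rod.
Components: V_Px = −rω sinθ − a·ω_rod·sinφ = -4.6795 m/s;  V_Py = rω cosθ + a·ω_rod·cosφ = -2.8116 m/s.
|V_P| = √(V_Px² + V_Py²) = 5.4592 m/s.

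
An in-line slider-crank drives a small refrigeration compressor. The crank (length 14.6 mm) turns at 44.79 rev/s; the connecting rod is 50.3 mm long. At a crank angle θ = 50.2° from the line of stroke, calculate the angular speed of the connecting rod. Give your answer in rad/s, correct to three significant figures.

53.6

ω = 281.4 rad/s (converted from 44.79 rev/s).
The rod makes angle φ with the slider axis where L sinφ = r sinθ; differentiating, L cosφ·φ̇ = r ω cosθ.
L cosφ = √(L² − r² sin²θ) = 0.049033 m.
|ω_rod| = r ω |cosθ| / √(L² − r² sin²θ) = 0.0146·281.4·0.64011/0.049033 = 53.638 rad/s.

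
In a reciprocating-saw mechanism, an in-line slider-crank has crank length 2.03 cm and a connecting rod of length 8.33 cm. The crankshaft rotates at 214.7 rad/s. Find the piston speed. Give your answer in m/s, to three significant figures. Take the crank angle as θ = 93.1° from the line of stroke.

4.29

ω = 214.7 rad/s
For an in-line slider-crank, x = r cosθ + √(L² − r² sin²θ), so v = −rω sinθ·[1 + r cosθ/√(L² − r² sin²θ)].
With r = 0.0203 m, L = 0.0833 m, θ = 93.1°: √(L² − r² sin²θ) = 0.080796 m.
v = −0.0203·214.7·0.99854·[1 + 0.0203·-0.05408/0.080796] = -4.2929 m/s.
|v| = 4.2929 m/s.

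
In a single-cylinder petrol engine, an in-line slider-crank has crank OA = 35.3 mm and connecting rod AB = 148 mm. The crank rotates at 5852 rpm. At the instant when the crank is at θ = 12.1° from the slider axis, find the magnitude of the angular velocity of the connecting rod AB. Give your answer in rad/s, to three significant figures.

ω = 612.8 rad/s (converted from 5852 rpm).
The rod makes angle φ with the slider axis where L sinφ = r sinθ; differentiating, L cosφ·φ̇ = r ω cosθ.
L cosφ = √(L² − r² sin²θ) = 0.14781 m.
|ω_rod| = r ω |cosθ| / √(L² − r² sin²θ) = 0.0353·612.8·0.97778/0.14781 = 143.1 rad/s.

143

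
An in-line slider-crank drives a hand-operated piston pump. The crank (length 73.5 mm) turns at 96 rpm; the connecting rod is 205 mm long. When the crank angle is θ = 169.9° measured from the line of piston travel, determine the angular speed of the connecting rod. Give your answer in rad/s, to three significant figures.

ω = 10.05 rad/s (converted from 96 rpm).
The rod makes angle φ with the slider axis where L sinφ = r sinθ; differentiating, L cosφ·φ̇ = r ω cosθ.
L cosφ = √(L² − r² sin²θ) = 0.20459 m.
|ω_rod| = r ω |cosθ| / √(L² − r² sin²θ) = 0.0735·10.05·0.98450/0.20459 = 3.5556 rad/s.

3.56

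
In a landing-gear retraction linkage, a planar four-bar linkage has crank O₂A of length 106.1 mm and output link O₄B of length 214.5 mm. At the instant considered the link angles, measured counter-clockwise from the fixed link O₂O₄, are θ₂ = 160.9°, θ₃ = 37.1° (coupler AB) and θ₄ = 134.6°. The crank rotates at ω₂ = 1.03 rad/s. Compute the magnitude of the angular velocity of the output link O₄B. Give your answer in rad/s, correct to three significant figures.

0.427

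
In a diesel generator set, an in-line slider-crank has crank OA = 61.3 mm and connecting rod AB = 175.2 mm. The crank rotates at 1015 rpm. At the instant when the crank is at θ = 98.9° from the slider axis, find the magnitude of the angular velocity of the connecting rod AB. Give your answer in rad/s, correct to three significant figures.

6.13

ω = 106.3 rad/s (converted from 1015 rpm).
The rod makes angle φ with the slider axis where L sinφ = r sinθ; differentiating, L cosφ·φ̇ = r ω cosθ.
L cosφ = √(L² − r² sin²θ) = 0.1644 m.
|ω_rod| = r ω |cosθ| / √(L² − r² sin²θ) = 0.0613·106.3·0.15471/0.1644 = 6.1316 rad/s.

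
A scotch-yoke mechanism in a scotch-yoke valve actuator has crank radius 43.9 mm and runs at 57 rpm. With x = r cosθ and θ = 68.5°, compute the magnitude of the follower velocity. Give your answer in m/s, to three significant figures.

0.244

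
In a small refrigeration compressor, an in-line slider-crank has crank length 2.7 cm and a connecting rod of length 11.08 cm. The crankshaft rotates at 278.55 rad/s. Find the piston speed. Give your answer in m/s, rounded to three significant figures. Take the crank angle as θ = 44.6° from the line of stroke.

6.21

ω = 278.6 rad/s
For an in-line slider-crank, x = r cosθ + √(L² − r² sin²θ), so v = −rω sinθ·[1 + r cosθ/√(L² − r² sin²θ)].
With r = 0.027 m, L = 0.1108 m, θ = 44.6°: √(L² − r² sin²θ) = 0.10917 m.
v = −0.027·278.6·0.70215·[1 + 0.027·0.71203/0.10917] = -6.2108 m/s.
|v| = 6.2108 m/s.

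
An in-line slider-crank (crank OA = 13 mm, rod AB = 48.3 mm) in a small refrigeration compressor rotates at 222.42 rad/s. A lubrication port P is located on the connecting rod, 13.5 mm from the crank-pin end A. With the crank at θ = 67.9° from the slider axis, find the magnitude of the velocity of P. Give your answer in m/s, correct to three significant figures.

2.87

ω = 222.4 rad/s.  Crank-pin speed |V_A| = rω = 2.8915 m/s, perpendicular to OA.
Rod angle: sinφ = −(r/L) sinθ ⇒ φ = -14.441°; ω_rod = −rω cosθ/√(L²−r²sin²θ) = -23.257 rad/s.
V_P = V_A + ω_rod × AP, with AP = 0.0135 m along the rod.
Components: V_Px = −rω sinθ − a·ω_rod·sinφ = -2.7573 m/s;  V_Py = rω cosθ + a·ω_rod·cosφ = +0.78378 m/s.
|V_P| = √(V_Px² + V_Py²) = 2.8666 m/s.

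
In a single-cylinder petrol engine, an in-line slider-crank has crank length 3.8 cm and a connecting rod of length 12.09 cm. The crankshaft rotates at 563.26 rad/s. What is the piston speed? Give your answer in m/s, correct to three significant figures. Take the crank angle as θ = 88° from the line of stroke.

21.6

ω = 563.3 rad/s
For an in-line slider-crank, x = r cosθ + √(L² − r² sin²θ), so v = −rω sinθ·[1 + r cosθ/√(L² − r² sin²θ)].
With r = 0.038 m, L = 0.1209 m, θ = 88°: √(L² − r² sin²θ) = 0.11478 m.
v = −0.038·563.3·0.99939·[1 + 0.038·0.03490/0.11478] = -21.638 m/s.
|v| = 21.638 m/s.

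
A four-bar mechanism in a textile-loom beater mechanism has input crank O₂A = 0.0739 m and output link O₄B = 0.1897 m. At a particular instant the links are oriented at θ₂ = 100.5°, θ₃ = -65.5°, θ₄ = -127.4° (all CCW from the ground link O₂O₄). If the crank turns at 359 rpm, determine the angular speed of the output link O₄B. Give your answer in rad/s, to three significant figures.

4.02

ω₂ = 37.59 rad/s (from 359 rpm).
Differentiating the loop-closure r₂e^{iθ₂}+r₃e^{iθ₃}=r₁+r₄e^{iθ₄} gives r₂ω₂e^{iθ₂}+r₃ω₃e^{iθ₃}=r₄ω₄e^{iθ₄}.
Eliminating the other unknown: ω₄ = r₂ω₂ sin(θ₂−θ₃) / [r₄ sin(θ₄−θ₃)].
Numerator sine = +0.24192; denominator sine = -0.88213.
Result = 0.0739·37.59·(+0.24192) / (0.1897·(-0.88213)) = -4.0165 rad/s; magnitude 4.0165 rad/s.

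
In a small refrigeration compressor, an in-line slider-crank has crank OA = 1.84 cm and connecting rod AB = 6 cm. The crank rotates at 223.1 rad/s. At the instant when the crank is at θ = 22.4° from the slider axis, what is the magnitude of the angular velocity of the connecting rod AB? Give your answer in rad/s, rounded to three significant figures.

63.7

ω = 223.1 rad/s
The rod makes angle φ with the slider axis where L sinφ = r sinθ; differentiating, L cosφ·φ̇ = r ω cosθ.
L cosφ = √(L² − r² sin²θ) = 0.059589 m.
|ω_rod| = r ω |cosθ| / √(L² − r² sin²θ) = 0.0184·223.1·0.92455/0.059589 = 63.691 rad/s.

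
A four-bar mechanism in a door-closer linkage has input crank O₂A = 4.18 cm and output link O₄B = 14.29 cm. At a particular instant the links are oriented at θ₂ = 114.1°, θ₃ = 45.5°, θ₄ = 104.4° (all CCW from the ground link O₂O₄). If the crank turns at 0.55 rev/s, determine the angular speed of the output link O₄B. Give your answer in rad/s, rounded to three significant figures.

ω₂ = 3.456 rad/s (from 0.55 rev/s).
Differentiating the loop-closure r₂e^{iθ₂}+r₃e^{iθ₃}=r₁+r₄e^{iθ₄} gives r₂ω₂e^{iθ₂}+r₃ω₃e^{iθ₃}=r₄ω₄e^{iθ₄}.
Eliminating the other unknown: ω₄ = r₂ω₂ sin(θ₂−θ₃) / [r₄ sin(θ₄−θ₃)].
Numerator sine = +0.93106; denominator sine = +0.85627.
Result = 0.0418·3.456·(+0.93106) / (0.1429·(+0.85627)) = +1.0991 rad/s; magnitude 1.0991 rad/s.

1.10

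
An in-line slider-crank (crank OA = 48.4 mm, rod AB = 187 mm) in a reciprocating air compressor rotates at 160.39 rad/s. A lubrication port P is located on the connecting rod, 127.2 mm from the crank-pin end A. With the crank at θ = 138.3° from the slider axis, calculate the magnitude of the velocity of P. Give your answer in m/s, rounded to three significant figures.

ω = 160.4 rad/s.  Crank-pin speed |V_A| = rω = 7.7629 m/s, perpendicular to OA.
Rod angle: sinφ = −(r/L) sinθ ⇒ φ = -9.914°; ω_rod = −rω cosθ/√(L²−r²sin²θ) = +31.465 rad/s.
V_P = V_A + ω_rod × AP, with AP = 0.1272 m along the rod.
Components: V_Px = −rω sinθ − a·ω_rod·sinφ = -4.475 m/s;  V_Py = rω cosθ + a·ω_rod·cosφ = -1.8535 m/s.
|V_P| = √(V_Px² + V_Py²) = 4.8437 m/s.

4.84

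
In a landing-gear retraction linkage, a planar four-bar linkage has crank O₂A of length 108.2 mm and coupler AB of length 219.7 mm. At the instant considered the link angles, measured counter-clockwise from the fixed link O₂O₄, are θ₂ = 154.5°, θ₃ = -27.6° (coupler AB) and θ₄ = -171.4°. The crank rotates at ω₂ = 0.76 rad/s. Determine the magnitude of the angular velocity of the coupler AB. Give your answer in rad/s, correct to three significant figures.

ω₂ = 0.76 rad/s
Differentiating the loop-closure r₂e^{iθ₂}+r₃e^{iθ₃}=r₁+r₄e^{iθ₄} gives r₂ω₂e^{iθ₂}+r₃ω₃e^{iθ₃}=r₄ω₄e^{iθ₄}.
Eliminating the other unknown: ω₃ = r₂ω₂ sin(θ₄−θ₂) / [r₃ sin(θ₃−θ₄)].
Numerator sine = +0.56064; denominator sine = +0.59061.
Result = 0.1082·0.76·(+0.56064) / (0.2197·(+0.59061)) = +0.3553 rad/s; magnitude 0.3553 rad/s.

0.355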